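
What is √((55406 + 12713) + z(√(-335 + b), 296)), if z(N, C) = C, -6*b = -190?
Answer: √68415 ≈ 261.56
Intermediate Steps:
b = 95/3 (b = -⅙*(-190) = 95/3 ≈ 31.667)
√((55406 + 12713) + z(√(-335 + b), 296)) = √((55406 + 12713) + 296) = √(68119 + 296) = √68415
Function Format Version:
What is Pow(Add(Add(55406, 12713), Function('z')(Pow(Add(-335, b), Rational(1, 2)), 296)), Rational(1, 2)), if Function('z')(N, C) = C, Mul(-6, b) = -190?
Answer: Pow(68415, Rational(1, 2)) ≈ 261.56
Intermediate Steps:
b = Rational(95, 3) (b = Mul(Rational(-1, 6), -190) = Rational(95, 3) ≈ 31.667)
Pow(Add(Add(55406, 12713), Function('z')(Pow(Add(-335, b), Rational(1, 2)), 296)), Rational(1, 2)) = Pow(Add(Add(55406, 12713), 296), Rational(1, 2)) = Pow(Add(68119, 296), Rational(1, 2)) = Pow(68415, Rational(1, 2))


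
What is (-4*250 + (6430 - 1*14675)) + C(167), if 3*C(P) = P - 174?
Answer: -27742/3 ≈ -9247.3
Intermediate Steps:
C(P) = -58 + P/3 (C(P) = (P - 174)/3 = (-174 + P)/3 = -58 + P/3)
(-4*250 + (6430 - 1*14675)) + C(167) = (-4*250 + (6430 - 1*14675)) + (-58 + (⅓)*167) = (-1000 + (6430 - 14675)) + (-58 + 167/3) = (-1000 - 8245) - 7/3 = -9245 - 7/3 = -27742/3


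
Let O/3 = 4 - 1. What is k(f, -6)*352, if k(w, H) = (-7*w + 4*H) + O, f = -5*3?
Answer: 31680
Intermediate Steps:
O = 9 (O = 3*(4 - 1) = 3*3 = 9)
f = -15
k(w, H) = 9 - 7*w + 4*H (k(w, H) = (-7*w + 4*H) + 9 = 9 - 7*w + 4*H)
k(f, -6)*352 = (9 - 7*(-15) + 4*(-6))*352 = (9 + 105 - 24)*352 = 90*352 = 31680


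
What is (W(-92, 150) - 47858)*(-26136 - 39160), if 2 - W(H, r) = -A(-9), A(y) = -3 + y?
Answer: 3125588928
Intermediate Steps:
W(H, r) = -10 (W(H, r) = 2 - (-1)*(-3 - 9) = 2 - (-1)*(-12) = 2 - 1*12 = 2 - 12 = -10)
(W(-92, 150) - 47858)*(-26136 - 39160) = (-10 - 47858)*(-26136 - 39160) = -47868*(-65296) = 3125588928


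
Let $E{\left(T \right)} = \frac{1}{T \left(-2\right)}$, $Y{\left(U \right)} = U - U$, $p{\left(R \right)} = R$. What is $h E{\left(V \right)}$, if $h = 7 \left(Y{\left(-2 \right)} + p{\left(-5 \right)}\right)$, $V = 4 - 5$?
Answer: $- \frac{35}{2} \approx -17.5$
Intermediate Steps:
$Y{\left(U \right)} = 0$
$V = -1$ ($V = 4 - 5 = -1$)
$h = -35$ ($h = 7 \left(0 - 5\right) = 7 \left(-5\right) = -35$)
$E{\left(T \right)} = - \frac{1}{2 T}$ ($E{\left(T \right)} = \frac{1}{\left(-2\right) T} = - \frac{1}{2 T}$)
$h E{\left(V \right)} = - 35 \left(- \frac{1}{2 \left(-1\right)}\right) = - 35 \left(\left(- \frac{1}{2}\right) \left(-1\right)\right) = \left(-35\right) \frac{1}{2} = - \frac{35}{2}$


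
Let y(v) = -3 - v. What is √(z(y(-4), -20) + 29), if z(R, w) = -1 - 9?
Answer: √19 ≈ 4.3589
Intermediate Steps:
z(R, w) = -10
√(z(y(-4), -20) + 29) = √(-10 + 29) = √19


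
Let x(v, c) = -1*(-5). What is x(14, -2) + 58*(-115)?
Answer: -6665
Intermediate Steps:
x(v, c) = 5
x(14, -2) + 58*(-115) = 5 + 58*(-115) = 5 - 6670 = -6665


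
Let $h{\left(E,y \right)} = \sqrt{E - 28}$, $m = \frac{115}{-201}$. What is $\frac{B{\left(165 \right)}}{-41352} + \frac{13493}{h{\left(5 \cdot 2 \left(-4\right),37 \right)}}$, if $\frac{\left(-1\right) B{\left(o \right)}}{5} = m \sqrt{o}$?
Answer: $- \frac{575 \sqrt{165}}{8311752} - \frac{13493 i \sqrt{17}}{34} \approx -0.00088862 - 1636.3 i$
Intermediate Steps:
$m = - \frac{115}{201}$ ($m = 115 \left(- \frac{1}{201}\right) = - \frac{115}{201} \approx -0.57214$)
$h{\left(E,y \right)} = \sqrt{-28 + E}$
$B{\left(o \right)} = \frac{575 \sqrt{o}}{201}$ ($B{\left(o \right)} = - 5 \left(- \frac{115 \sqrt{o}}{201}\right) = \frac{575 \sqrt{o}}{201}$)
$\frac{B{\left(165 \right)}}{-41352} + \frac{13493}{h{\left(5 \cdot 2 \left(-4\right),37 \right)}} = \frac{\frac{575}{201} \sqrt{165}}{-41352} + \frac{13493}{\sqrt{-28 + 5 \cdot 2 \left(-4\right)}} = \frac{575 \sqrt{165}}{201} \left(- \frac{1}{41352}\right) + \frac{13493}{\sqrt{-28 + 10 \left(-4\right)}} = - \frac{575 \sqrt{165}}{8311752} + \frac{13493}{\sqrt{-28 - 40}} = - \frac{575 \sqrt{165}}{8311752} + \frac{13493}{\sqrt{-68}} = - \frac{575 \sqrt{165}}{8311752} + \frac{13493}{2 i \sqrt{17}} = - \frac{575 \sqrt{165}}{8311752} + 13493 \left(- \frac{i \sqrt{17}}{34}\right) = - \frac{575 \sqrt{165}}{8311752} - \frac{13493 i \sqrt{17}}{34}$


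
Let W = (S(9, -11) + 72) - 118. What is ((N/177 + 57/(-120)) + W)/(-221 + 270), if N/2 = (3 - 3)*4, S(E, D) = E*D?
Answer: -5819/1960 ≈ -2.9689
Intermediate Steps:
S(E, D) = D*E
N = 0 (N = 2*((3 - 3)*4) = 2*(0*4) = 2*0 = 0)
W = -145 (W = (-11*9 + 72) - 118 = (-99 + 72) - 118 = -27 - 118 = -145)
((N/177 + 57/(-120)) + W)/(-221 + 270) = ((0/177 + 57/(-120)) - 145)/(-221 + 270) = ((0*(1/177) + 57*(-1/120)) - 145)/49 = ((0 - 19/40) - 145)*(1/49) = (-19/40 - 145)*(1/49) = -5819/40*1/49 = -5819/1960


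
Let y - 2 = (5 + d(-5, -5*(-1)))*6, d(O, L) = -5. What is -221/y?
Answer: -221/2 ≈ -110.50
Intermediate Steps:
y = 2 (y = 2 + (5 - 5)*6 = 2 + 0*6 = 2 + 0 = 2)
-221/y = -221/2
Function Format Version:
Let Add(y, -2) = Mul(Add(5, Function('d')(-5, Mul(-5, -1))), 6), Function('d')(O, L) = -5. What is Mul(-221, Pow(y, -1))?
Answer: Rational(-221, 2) ≈ -110.50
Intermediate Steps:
y = 2 (y = Add(2, Mul(Add(5, -5), 6)) = Add(2, Mul(0, 6)) = Add(2, 0) = 2)
Mul(-221, Pow(y, -1)) = Mul(-221, Pow(2, -1)) = Mul(-221, Rational(1, 2)) = Rational(-221, 2)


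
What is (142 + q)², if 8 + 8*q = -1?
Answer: 1270129/64 ≈ 19846.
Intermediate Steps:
q = -9/8 (q = -1 + (⅛)*(-1) = -1 - ⅛ = -9/8 ≈ -1.1250)
(142 + q)² = (142 - 9/8)² = (1127/8)² = 1270129/64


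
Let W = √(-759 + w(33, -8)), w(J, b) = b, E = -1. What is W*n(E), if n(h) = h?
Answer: -I*√767 ≈ -27.695*I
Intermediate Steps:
W = I*√767 (W = √(-759 - 8) = √(-767) = I*√767 ≈ 27.695*I)
W*n(E) = (I*√767)*(-1) = -I*√767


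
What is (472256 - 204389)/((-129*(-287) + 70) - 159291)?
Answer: -267867/122198 ≈ -2.1921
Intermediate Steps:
(472256 - 204389)/((-129*(-287) + 70) - 159291) = 267867/((37023 + 70) - 159291) = 267867/(37093 - 159291) = 267867/(-122198) = 267867*(-1/122198) = -267867/122198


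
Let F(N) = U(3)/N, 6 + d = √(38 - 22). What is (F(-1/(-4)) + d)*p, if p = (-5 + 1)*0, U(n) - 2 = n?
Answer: 0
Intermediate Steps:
d = -2 (d = -6 + √(38 - 22) = -6 + √16 = -6 + 4 = -2)
U(n) = 2 + n
p = 0 (p = -4*0 = 0)
F(N) = 5/N (F(N) = (2 + 3)/N = 5/N)
(F(-1/(-4)) + d)*p = (5/((-1/(-4))) - 2)*0 = (5/((-1*(-¼))) - 2)*0 = (5/(¼) - 2)*0 = (5*4 - 2)*0 = (20 - 2)*0 = 18*0 = 0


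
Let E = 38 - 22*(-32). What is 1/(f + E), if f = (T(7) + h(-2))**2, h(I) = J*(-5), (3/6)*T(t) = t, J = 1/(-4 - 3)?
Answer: 49/46967 ≈ 0.0010433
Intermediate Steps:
J = -1/7 (J = 1/(-7) = -1/7 ≈ -0.14286)
E = 742 (E = 38 + 704 = 742)
T(t) = 2*t
h(I) = 5/7 (h(I) = -1/7*(-5) = 5/7)
f = 10609/49 (f = (2*7 + 5/7)**2 = (14 + 5/7)**2 = (103/7)**2 = 10609/49 ≈ 216.51)
1/(f + E) = 1/(10609/49 + 742) = 1/(46967/49) = 49/46967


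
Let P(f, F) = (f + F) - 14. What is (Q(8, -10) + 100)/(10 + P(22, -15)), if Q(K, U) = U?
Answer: 30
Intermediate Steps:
P(f, F) = -14 + F + f (P(f, F) = (F + f) - 14 = -14 + F + f)
(Q(8, -10) + 100)/(10 + P(22, -15)) = (-10 + 100)/(10 + (-14 - 15 + 22)) = 90/(10 - 7) = 90/3 = 90*(1/3) = 30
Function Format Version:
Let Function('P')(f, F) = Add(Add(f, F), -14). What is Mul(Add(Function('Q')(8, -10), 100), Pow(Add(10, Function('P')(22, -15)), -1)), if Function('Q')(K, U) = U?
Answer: 30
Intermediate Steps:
Function('P')(f, F) = Add(-14, F, f) (Function('P')(f, F) = Add(Add(F, f), -14) = Add(-14, F, f))
Mul(Add(Function('Q')(8, -10), 100), Pow(Add(10, Function('P')(22, -15)), -1)) = Mul(Add(-10, 100), Pow(Add(10, Add(-14, -15, 22)), -1)) = Mul(90, Pow(Add(10, -7), -1)) = Mul(90, Pow(3, -1)) = Mul(90, Rational(1, 3)) = 30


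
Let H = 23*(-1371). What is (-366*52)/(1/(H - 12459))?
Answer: 837255744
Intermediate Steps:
H = -31533
(-366*52)/(1/(H - 12459)) = (-366*52)/(1/(-31533 - 12459)) = -19032/(1/(-43992)) = -19032/(-1/43992) = -19032*(-43992) = 837255744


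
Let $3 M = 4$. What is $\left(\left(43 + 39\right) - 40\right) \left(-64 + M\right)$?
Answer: $-2632$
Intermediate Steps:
$M = \frac{4}{3}$ ($M = \frac{1}{3} \cdot 4 = \frac{4}{3} \approx 1.3333$)
$\left(\left(43 + 39\right) - 40\right) \left(-64 + M\right) = \left(\left(43 + 39\right) - 40\right) \left(-64 + \frac{4}{3}\right) = \left(82 - 40\right) \left(- \frac{188}{3}\right) = 42 \left(- \frac{188}{3}\right) = -2632$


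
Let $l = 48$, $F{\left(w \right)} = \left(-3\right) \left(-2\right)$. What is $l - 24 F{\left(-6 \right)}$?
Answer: $-96$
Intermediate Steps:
$F{\left(w \right)} = 6$
$l - 24 F{\left(-6 \right)} = 48 - 144 = -96$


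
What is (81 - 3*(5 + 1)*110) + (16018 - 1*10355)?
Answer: 3764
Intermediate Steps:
(81 - 3*(5 + 1)*110) + (16018 - 1*10355) = (81 - 3*6*110) + (16018 - 10355) = (81 - 18*110) + 5663 = (81 - 1980) + 5663 = -1899 + 5663 = 3764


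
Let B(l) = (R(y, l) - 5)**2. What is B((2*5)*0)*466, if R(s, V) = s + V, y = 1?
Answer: 7456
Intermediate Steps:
R(s, V) = V + s
B(l) = (-4 + l)**2 (B(l) = ((l + 1) - 5)**2 = ((1 + l) - 5)**2 = (-4 + l)**2)
B((2*5)*0)*466 = (-4 + (2*5)*0)**2*466 = (-4 + 10*0)**2*466 = (-4 + 0)**2*466 = (-4)**2*466 = 16*466 = 7456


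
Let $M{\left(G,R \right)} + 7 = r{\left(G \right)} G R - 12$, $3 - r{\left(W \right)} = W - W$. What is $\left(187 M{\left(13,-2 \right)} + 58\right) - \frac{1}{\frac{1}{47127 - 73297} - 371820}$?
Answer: $- \frac{175937702073311}{9730529401} \approx -18081.0$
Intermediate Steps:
$r{\left(W \right)} = 3$ ($r{\left(W \right)} = 3 - \left(W - W\right) = 3 - 0 = 3 + 0 = 3$)
$M{\left(G,R \right)} = -19 + 3 G R$ ($M{\left(G,R \right)} = -7 + \left(3 G R - 12\right) = -7 + \left(-12 + 3 G R\right) = -19 + 3 G R$)
$\left(187 M{\left(13,-2 \right)} + 58\right) - \frac{1}{\frac{1}{47127 - 73297} - 371820} = \left(187 \left(-19 + 3 \cdot 13 \left(-2\right)\right) + 58\right) - \frac{1}{\frac{1}{47127 - 73297} - 371820} = \left(187 \left(-19 - 78\right) + 58\right) - \frac{1}{\frac{1}{-26170} - 371820} = \left(187 \left(-97\right) + 58\right) - \frac{1}{- \frac{1}{26170} - 371820} = \left(-18139 + 58\right) - \frac{1}{- \frac{9730529401}{26170}} = -18081 - - \frac{26170}{9730529401} = -18081 + \frac{26170}{9730529401} = - \frac{175937702073311}{9730529401}$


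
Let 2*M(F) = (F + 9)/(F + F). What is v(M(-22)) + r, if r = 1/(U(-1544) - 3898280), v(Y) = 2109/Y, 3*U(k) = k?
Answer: 2170755299289/152052992 ≈ 14276.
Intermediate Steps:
U(k) = k/3
M(F) = (9 + F)/(4*F) (M(F) = ((F + 9)/(F + F))/2 = ((9 + F)/((2*F)))/2 = ((9 + F)*(1/(2*F)))/2 = ((9 + F)/(2*F))/2 = (9 + F)/(4*F))
r = -3/11696384 (r = 1/((⅓)*(-1544) - 3898280) = 1/(-1544/3 - 3898280) = 1/(-11696384/3) = -3/11696384 ≈ -2.5649e-7)
v(M(-22)) + r = 2109/(((¼)*(9 - 22)/(-22))) - 3/11696384 = 2109/(((¼)*(-1/22)*(-13))) - 3/11696384 = 2109/(13/88) - 3/11696384 = 2109*(88/13) - 3/11696384 = 185592/13 - 3/11696384 = 2170755299289/152052992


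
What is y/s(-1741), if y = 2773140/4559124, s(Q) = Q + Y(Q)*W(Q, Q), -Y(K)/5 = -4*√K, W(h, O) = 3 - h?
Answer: -231095/462225320601707 - 8060593600*I*√1741/804734283167571887 ≈ -4.9996e-10 - 4.1794e-7*I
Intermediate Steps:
Y(K) = 20*√K (Y(K) = -(-20)*√K = 20*√K)
s(Q) = Q + 20*√Q*(3 - Q) (s(Q) = Q + (20*√Q)*(3 - Q) = Q + 20*√Q*(3 - Q))
y = 231095/379927 (y = 2773140*(1/4559124) = 231095/379927 ≈ 0.60826)
y/s(-1741) = 231095/(379927*(-1741 + 20*√(-1741)*(3 - 1*(-1741)))) = 231095/(379927*(-1741 + 20*(I*√1741)*(3 + 1741))) = 231095/(379927*(-1741 + 20*(I*√1741)*1744)) = 231095/(379927*(-1741 + 34880*I*√1741))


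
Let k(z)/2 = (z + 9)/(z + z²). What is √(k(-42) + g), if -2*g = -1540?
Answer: √63420973/287 ≈ 27.748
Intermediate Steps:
g = 770 (g = -½*(-1540) = 770)
k(z) = 2*(9 + z)/(z + z²) (k(z) = 2*((z + 9)/(z + z²)) = 2*((9 + z)/(z + z²)) = 2*(9 + z)/(z + z²))
√(k(-42) + g) = √(2*(9 - 42)/(-42*(1 - 42)) + 770) = √(2*(-1/42)*(-33)/(-41) + 770) = √(2*(-1/42)*(-1/41)*(-33) + 770) = √(-11/287 + 770) = √(220979/287) = √63420973/287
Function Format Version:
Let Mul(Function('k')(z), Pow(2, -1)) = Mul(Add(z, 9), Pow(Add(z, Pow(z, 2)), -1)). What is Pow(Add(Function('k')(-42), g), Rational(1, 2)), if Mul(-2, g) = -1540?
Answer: Mul(Rational(1, 287), Pow(63420973, Rational(1, 2))) ≈ 27.748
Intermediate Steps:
g = 770 (g = Mul(Rational(-1, 2), -1540) = 770)
Function('k')(z) = Mul(2, Pow(Add(z, Pow(z, 2)), -1), Add(9, z)) (Function('k')(z) = Mul(2, Mul(Add(z, 9), Pow(Add(z, Pow(z, 2)), -1))) = Mul(2, Mul(Add(9, z), Pow(Add(z, Pow(z, 2)), -1))) = Mul(2, Mul(Pow(Add(z, Pow(z, 2)), -1), Add(9, z))) = Mul(2, Pow(Add(z, Pow(z, 2)), -1), Add(9, z)))
Pow(Add(Function('k')(-42), g), Rational(1, 2)) = Pow(Add(Mul(2, Pow(-42, -1), Pow(Add(1, -42), -1), Add(9, -42)), 770), Rational(1, 2)) = Pow(Add(Mul(2, Rational(-1, 42), Pow(-41, -1), -33), 770), Rational(1, 2)) = Pow(Add(Mul(2, Rational(-1, 42), Rational(-1, 41), -33), 770), Rational(1, 2)) = Pow(Add(Rational(-11, 287), 770), Rational(1, 2)) = Pow(Rational(220979, 287), Rational(1, 2)) = Mul(Rational(1, 287), Pow(63420973, Rational(1, 2)))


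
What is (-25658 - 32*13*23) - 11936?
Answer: -47162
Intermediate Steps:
(-25658 - 32*13*23) - 11936 = (-25658 - 416*23) - 11936 = (-25658 - 9568) - 11936 = -35226 - 11936 = -47162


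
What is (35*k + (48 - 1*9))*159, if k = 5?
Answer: 34026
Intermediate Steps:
(35*k + (48 - 1*9))*159 = (35*5 + (48 - 1*9))*159 = (175 + (48 - 9))*159 = (175 + 39)*159 = 214*159 = 34026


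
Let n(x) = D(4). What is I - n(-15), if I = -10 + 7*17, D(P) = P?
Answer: 105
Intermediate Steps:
n(x) = 4
I = 109 (I = -10 + 119 = 109)
I - n(-15) = 109 - 1*4 = 109 - 4 = 105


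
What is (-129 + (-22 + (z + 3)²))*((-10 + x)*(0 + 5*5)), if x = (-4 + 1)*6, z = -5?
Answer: 102900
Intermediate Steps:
x = -18 (x = -3*6 = -18)
(-129 + (-22 + (z + 3)²))*((-10 + x)*(0 + 5*5)) = (-129 + (-22 + (-5 + 3)²))*((-10 - 18)*(0 + 5*5)) = (-129 + (-22 + (-2)²))*(-28*(0 + 25)) = (-129 + (-22 + 4))*(-28*25) = (-129 - 18)*(-700) = -147*(-700) = 102900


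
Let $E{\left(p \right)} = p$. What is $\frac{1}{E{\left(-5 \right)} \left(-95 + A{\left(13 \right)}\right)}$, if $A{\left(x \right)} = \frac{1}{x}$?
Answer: $\frac{13}{6170} \approx 0.002107$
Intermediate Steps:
$\frac{1}{E{\left(-5 \right)} \left(-95 + A{\left(13 \right)}\right)} = \frac{1}{\left(-5\right) \left(-95 + \frac{1}{13}\right)} = \frac{1}{\left(-5\right) \left(- \frac{1234}{13}\right)} = \frac{1}{\frac{6170}{13}} = \frac{13}{6170}$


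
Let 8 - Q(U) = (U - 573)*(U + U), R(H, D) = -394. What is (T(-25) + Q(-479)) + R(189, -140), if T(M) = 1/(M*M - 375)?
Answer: -252050499/250 ≈ -1.0082e+6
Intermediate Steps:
Q(U) = 8 - 2*U*(-573 + U) (Q(U) = 8 - (U - 573)*(U + U) = 8 - (-573 + U)*2*U = 8 - 2*U*(-573 + U))
T(M) = 1/(-375 + M**2) (T(M) = 1/(M**2 - 375) = 1/(-375 + M**2))
(T(-25) + Q(-479)) + R(189, -140) = (1/(-375 + (-25)**2) + (8 - 2*(-479)**2 + 1146*(-479))) - 394 = (1/(-375 + 625) + (8 - 2*229441 - 548934)) - 394 = (1/250 + (8 - 458882 - 548934)) - 394 = (1/250 - 1007808) - 394 = -251951999/250 - 394 = -252050499/250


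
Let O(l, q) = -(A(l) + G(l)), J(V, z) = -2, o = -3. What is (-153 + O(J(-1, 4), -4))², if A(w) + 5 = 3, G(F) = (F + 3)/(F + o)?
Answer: 568516/25 ≈ 22741.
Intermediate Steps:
G(F) = (3 + F)/(-3 + F) (G(F) = (F + 3)/(F - 3) = (3 + F)/(-3 + F))
A(w) = -2 (A(w) = -5 + 3 = -2)
O(l, q) = 2 - (3 + l)/(-3 + l) (O(l, q) = -(-2 + (3 + l)/(-3 + l)) = 2 - (3 + l)/(-3 + l))
(-153 + O(J(-1, 4), -4))² = (-153 + (-9 - 2)/(-3 - 2))² = (-153 - 11/(-5))² = (-153 - ⅕*(-11))² = (-153 + 11/5)² = (-754/5)² = 568516/25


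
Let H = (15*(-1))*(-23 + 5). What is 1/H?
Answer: 1/270 ≈ 0.0037037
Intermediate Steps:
H = 270 (H = -15*(-18) = 270)
1/H = 1/270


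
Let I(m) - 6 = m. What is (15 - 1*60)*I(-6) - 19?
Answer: -19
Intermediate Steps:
I(m) = 6 + m
(15 - 1*60)*I(-6) - 19 = (15 - 1*60)*(6 - 6) - 19 = (15 - 60)*0 - 19 = -45*0 - 19 = 0 - 19 = -19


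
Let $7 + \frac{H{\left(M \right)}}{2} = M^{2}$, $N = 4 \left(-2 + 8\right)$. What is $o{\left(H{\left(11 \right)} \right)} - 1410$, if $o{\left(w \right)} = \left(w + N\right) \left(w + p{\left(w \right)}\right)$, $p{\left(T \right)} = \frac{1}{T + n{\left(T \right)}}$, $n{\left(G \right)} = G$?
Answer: $\frac{2129769}{38} \approx 56047.0$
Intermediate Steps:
$N = 24$ ($N = 4 \cdot 6 = 24$)
$H{\left(M \right)} = -14 + 2 M^{2}$
$p{\left(T \right)} = \frac{1}{2 T}$ ($p{\left(T \right)} = \frac{1}{T + T} = \frac{1}{2 T}$)
$o{\left(w \right)} = \left(24 + w\right) \left(w + \frac{1}{2 w}\right)$ ($o{\left(w \right)} = \left(w + 24\right) \left(w + \frac{1}{2 w}\right) = \left(24 + w\right) \left(w + \frac{1}{2 w}\right)$)
$o{\left(H{\left(11 \right)} \right)} - 1410 = \left(\frac{1}{2} + \left(-14 + 2 \cdot 11^{2}\right)^{2} + \frac{12}{-14 + 2 \cdot 11^{2}} + 24 \left(-14 + 2 \cdot 11^{2}\right)\right) - 1410 = \left(\frac{1}{2} + \left(-14 + 2 \cdot 121\right)^{2} + \frac{12}{-14 + 2 \cdot 121} + 24 \left(-14 + 2 \cdot 121\right)\right) - 1410 = \left(\frac{1}{2} + \left(-14 + 242\right)^{2} + \frac{12}{-14 + 242} + 24 \left(-14 + 242\right)\right) - 1410 = \left(\frac{1}{2} + 228^{2} + \frac{12}{228} + 24 \cdot 228\right) - 1410 = \left(\frac{1}{2} + 51984 + 12 \cdot \frac{1}{228} + 5472\right) - 1410 = \left(\frac{1}{2} + 51984 + \frac{1}{19} + 5472\right) - 1410 = \frac{2183349}{38} - 1410 = \frac{2129769}{38}$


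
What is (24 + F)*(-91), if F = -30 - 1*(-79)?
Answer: -6643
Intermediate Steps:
F = 49 (F = -30 + 79 = 49)
(24 + F)*(-91) = (24 + 49)*(-91) = 73*(-91) = -6643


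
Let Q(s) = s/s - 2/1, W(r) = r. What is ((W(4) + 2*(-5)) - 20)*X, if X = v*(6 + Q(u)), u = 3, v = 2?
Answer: -260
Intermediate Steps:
Q(s) = -1 (Q(s) = 1 - 2*1 = 1 - 2 = -1)
X = 10 (X = 2*(6 - 1) = 2*5 = 10)
((W(4) + 2*(-5)) - 20)*X = ((4 + 2*(-5)) - 20)*10 = ((4 - 10) - 20)*10 = (-6 - 20)*10 = -26*10 = -260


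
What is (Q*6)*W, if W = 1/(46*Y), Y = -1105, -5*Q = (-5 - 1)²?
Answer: 108/127075 ≈ 0.00084989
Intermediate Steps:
Q = -36/5 (Q = -(-5 - 1)²/5 = -⅕*(-6)² = -⅕*36 = -36/5 ≈ -7.2000)
W = -1/50830 (W = 1/(46*(-1105)) = (1/46)*(-1/1105) = -1/50830 ≈ -1.9673e-5)
(Q*6)*W = -36/5*6*(-1/50830) = -216/5*(-1/50830) = 108/127075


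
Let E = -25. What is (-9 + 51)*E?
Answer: -1050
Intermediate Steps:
(-9 + 51)*E = (-9 + 51)*(-25) = 42*(-25) = -1050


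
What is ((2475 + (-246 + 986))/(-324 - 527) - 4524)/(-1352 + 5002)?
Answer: -3853139/3106150 ≈ -1.2405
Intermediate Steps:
((2475 + (-246 + 986))/(-324 - 527) - 4524)/(-1352 + 5002) = ((2475 + 740)/(-851) - 4524)/3650 = (3215*(-1/851) - 4524)*(1/3650) = (-3215/851 - 4524)*(1/3650) = -3853139/851*1/3650 = -3853139/3106150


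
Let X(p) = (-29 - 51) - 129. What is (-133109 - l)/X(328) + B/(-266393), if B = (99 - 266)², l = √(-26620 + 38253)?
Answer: 35453477036/55676137 + √11633/209 ≈ 637.30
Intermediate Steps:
X(p) = -209 (X(p) = -80 - 129 = -209)
l = √11633 ≈ 107.86
B = 27889 (B = (-167)² = 27889)
(-133109 - l)/X(328) + B/(-266393) = (-133109 - √11633)/(-209) + 27889/(-266393) = (-133109 - √11633)*(-1/209) + 27889*(-1/266393) = (133109/209 + √11633/209) - 27889/266393 = 35453477036/55676137 + √11633/209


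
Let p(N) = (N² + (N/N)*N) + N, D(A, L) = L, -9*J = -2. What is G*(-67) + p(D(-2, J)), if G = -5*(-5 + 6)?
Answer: 27175/81 ≈ 335.49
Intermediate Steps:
J = 2/9 (J = -⅑*(-2) = 2/9 ≈ 0.22222)
p(N) = N² + 2*N (p(N) = (N² + 1*N) + N = (N² + N) + N = (N + N²) + N = N² + 2*N)
G = -5 (G = -5*1 = -5)
G*(-67) + p(D(-2, J)) = -5*(-67) + 2*(2 + 2/9)/9 = 335 + (2/9)*(20/9) = 335 + 40/81 = 27175/81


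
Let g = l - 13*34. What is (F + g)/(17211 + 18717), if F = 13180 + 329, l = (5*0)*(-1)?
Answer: 13067/35928 ≈ 0.36370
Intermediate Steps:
l = 0 (l = 0*(-1) = 0)
F = 13509
g = -442 (g = 0 - 13*34 = 0 - 442 = -442)
(F + g)/(17211 + 18717) = (13509 - 442)/(17211 + 18717) = 13067/35928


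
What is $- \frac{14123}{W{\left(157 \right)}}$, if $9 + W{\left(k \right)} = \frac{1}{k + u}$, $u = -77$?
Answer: $\frac{1129840}{719} \approx 1571.4$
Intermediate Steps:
$W{\left(k \right)} = -9 + \frac{1}{-77 + k}$ ($W{\left(k \right)} = -9 + \frac{1}{k - 77} = -9 + \frac{1}{-77 + k}$)
$- \frac{14123}{W{\left(157 \right)}} = - \frac{14123}{\frac{1}{-77 + 157} \left(694 - 1413\right)} = - \frac{14123}{\frac{1}{80} \left(694 - 1413\right)} = - \frac{14123}{\frac{1}{80} \left(-719\right)} = - \frac{14123}{- \frac{719}{80}} = \left(-14123\right) \left(- \frac{80}{719}\right) = \frac{1129840}{719}$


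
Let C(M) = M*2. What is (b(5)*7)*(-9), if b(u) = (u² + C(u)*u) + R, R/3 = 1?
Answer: -4914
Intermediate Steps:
R = 3 (R = 3*1 = 3)
C(M) = 2*M
b(u) = 3 + 3*u² (b(u) = (u² + (2*u)*u) + 3 = (u² + 2*u²) + 3 = 3*u² + 3 = 3 + 3*u²)
(b(5)*7)*(-9) = ((3 + 3*5²)*7)*(-9) = ((3 + 3*25)*7)*(-9) = ((3 + 75)*7)*(-9) = (78*7)*(-9) = 546*(-9) = -4914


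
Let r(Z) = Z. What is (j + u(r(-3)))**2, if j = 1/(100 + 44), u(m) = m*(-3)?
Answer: 1682209/20736 ≈ 81.125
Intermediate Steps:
u(m) = -3*m
j = 1/144 ≈ 0.0069444
(j + u(r(-3)))**2 = (1/144 - 3*(-3))**2 = (1/144 + 9)**2 = (1297/144)**2 = 1682209/20736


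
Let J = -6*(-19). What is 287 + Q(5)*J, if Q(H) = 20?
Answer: 2567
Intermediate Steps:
J = 114
287 + Q(5)*J = 287 + 20*114 = 287 + 2280 = 2567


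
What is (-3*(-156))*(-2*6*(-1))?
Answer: 5616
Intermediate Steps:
(-3*(-156))*(-2*6*(-1)) = 468*(-12*(-1)) = 468*12 = 5616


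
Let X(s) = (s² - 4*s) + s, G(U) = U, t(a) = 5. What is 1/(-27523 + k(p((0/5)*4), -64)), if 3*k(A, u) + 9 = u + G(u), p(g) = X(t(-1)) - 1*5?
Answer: -3/82706 ≈ -3.6273e-5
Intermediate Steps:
X(s) = s² - 3*s
p(g) = 5 (p(g) = 5*(-3 + 5) - 1*5 = 5*2 - 5 = 10 - 5 = 5)
k(A, u) = -3 + 2*u/3 (k(A, u) = -3 + (u + u)/3 = -3 + (2*u)/3 = -3 + 2*u/3)
1/(-27523 + k(p((0/5)*4), -64)) = 1/(-27523 + (-3 + (⅔)*(-64))) = 1/(-27523 + (-3 - 128/3)) = 1/(-27523 - 137/3) = 1/(-82706/3) = -3/82706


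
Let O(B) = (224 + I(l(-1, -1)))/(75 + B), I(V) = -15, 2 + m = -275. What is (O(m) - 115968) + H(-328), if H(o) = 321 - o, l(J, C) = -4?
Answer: -23294647/202 ≈ -1.1532e+5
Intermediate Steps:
m = -277 (m = -2 - 275 = -277)
O(B) = 209/(75 + B) (O(B) = (224 - 15)/(75 + B) = 209/(75 + B))
(O(m) - 115968) + H(-328) = (209/(75 - 277) - 115968) + (321 - 1*(-328)) = (209/(-202) - 115968) + (321 + 328) = (209*(-1/202) - 115968) + 649 = (-209/202 - 115968) + 649 = -23425745/202 + 649 = -23294647/202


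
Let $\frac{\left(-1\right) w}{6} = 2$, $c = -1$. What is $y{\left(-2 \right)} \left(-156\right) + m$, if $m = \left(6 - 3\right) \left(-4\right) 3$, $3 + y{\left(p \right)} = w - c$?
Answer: $2148$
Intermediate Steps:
$w = -12$ ($w = \left(-6\right) 2 = -12$)
$y{\left(p \right)} = -14$ ($y{\left(p \right)} = -3 - 11 = -14$)
$m = -36$ ($m = \left(6 - 3\right) \left(-4\right) 3 = 3 \left(-4\right) 3 = \left(-12\right) 3 = -36$)
$y{\left(-2 \right)} \left(-156\right) + m = \left(-14\right) \left(-156\right) - 36 = 2184 - 36 = 2148$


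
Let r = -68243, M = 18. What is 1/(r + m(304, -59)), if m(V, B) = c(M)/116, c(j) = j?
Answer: -58/3958085 ≈ -1.4654e-5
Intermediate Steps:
m(V, B) = 9/58 (m(V, B) = 18/116 = 18*(1/116) = 9/58)
1/(r + m(304, -59)) = 1/(-68243 + 9/58) = 1/(-3958085/58) = -58/3958085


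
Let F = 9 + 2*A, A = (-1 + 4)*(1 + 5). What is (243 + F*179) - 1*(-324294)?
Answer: 332592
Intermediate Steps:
A = 18 (A = 3*6 = 18)
F = 45 (F = 9 + 2*18 = 9 + 36 = 45)
(243 + F*179) - 1*(-324294) = (243 + 45*179) - 1*(-324294) = (243 + 8055) + 324294 = 8298 + 324294 = 332592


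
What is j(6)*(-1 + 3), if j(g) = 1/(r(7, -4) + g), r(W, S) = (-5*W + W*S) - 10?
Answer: -2/67 ≈ -0.029851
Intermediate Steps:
r(W, S) = -10 - 5*W + S*W (r(W, S) = (-5*W + S*W) - 10 = -10 - 5*W + S*W)
j(g) = 1/(-73 + g) (j(g) = 1/((-10 - 5*7 - 4*7) + g) = 1/((-10 - 35 - 28) + g) = 1/(-73 + g))
j(6)*(-1 + 3) = (-1 + 3)/(-73 + 6) = 2/(-67) = -1/67*2 = -2/67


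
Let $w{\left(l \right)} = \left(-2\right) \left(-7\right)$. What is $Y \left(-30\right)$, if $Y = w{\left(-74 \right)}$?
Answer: $-420$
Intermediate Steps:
$w{\left(l \right)} = 14$
$Y = 14$
$Y \left(-30\right) = 14 \left(-30\right) = -420$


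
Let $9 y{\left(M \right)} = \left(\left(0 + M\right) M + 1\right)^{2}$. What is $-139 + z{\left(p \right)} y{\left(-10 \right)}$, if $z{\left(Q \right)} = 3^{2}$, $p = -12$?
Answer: $10062$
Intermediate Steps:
$y{\left(M \right)} = \frac{\left(1 + M^{2}\right)^{2}}{9}$ ($y{\left(M \right)} = \frac{\left(\left(0 + M\right) M + 1\right)^{2}}{9} = \frac{\left(M M + 1\right)^{2}}{9} = \frac{\left(M^{2} + 1\right)^{2}}{9} = \frac{\left(1 + M^{2}\right)^{2}}{9}$)
$z{\left(Q \right)} = 9$
$-139 + z{\left(p \right)} y{\left(-10 \right)} = -139 + 9 \frac{\left(1 + \left(-10\right)^{2}\right)^{2}}{9} = -139 + 9 \frac{\left(1 + 100\right)^{2}}{9} = -139 + 9 \frac{101^{2}}{9} = -139 + 9 \cdot \frac{1}{9} \cdot 10201 = -139 + 9 \cdot \frac{10201}{9} = -139 + 10201 = 10062$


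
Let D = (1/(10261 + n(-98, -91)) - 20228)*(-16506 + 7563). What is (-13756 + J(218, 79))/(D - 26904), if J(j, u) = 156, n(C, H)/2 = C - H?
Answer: -139359200/1853396399757 ≈ -7.5191e-5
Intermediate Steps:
n(C, H) = -2*H + 2*C (n(C, H) = 2*(C - H) = -2*H + 2*C)
D = 1853672085045/10247 (D = (1/(10261 + (-2*(-91) + 2*(-98))) - 20228)*(-16506 + 7563) = (1/(10261 + (182 - 196)) - 20228)*(-8943) = (1/(10261 - 14) - 20228)*(-8943) = (1/10247 - 20228)*(-8943) = -207276315/10247*(-8943) = 1853672085045/10247 ≈ 1.8090e+8)
(-13756 + J(218, 79))/(D - 26904) = (-13756 + 156)/(1853672085045/10247 - 26904) = -13600/1853396399757/10247 = -13600*10247/1853396399757 = -139359200/1853396399757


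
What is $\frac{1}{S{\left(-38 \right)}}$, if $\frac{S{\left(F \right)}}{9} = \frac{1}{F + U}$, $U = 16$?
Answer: $- \frac{22}{9} \approx -2.4444$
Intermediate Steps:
$S{\left(F \right)} = \frac{9}{16 + F}$ ($S{\left(F \right)} = \frac{9}{F + 16} = \frac{9}{16 + F}$)
$\frac{1}{S{\left(-38 \right)}} = \frac{1}{9 \frac{1}{16 - 38}} = \frac{1}{9 \frac{1}{-22}} = \frac{1}{9 \left(- \frac{1}{22}\right)} = \frac{1}{- \frac{9}{22}} = - \frac{22}{9}$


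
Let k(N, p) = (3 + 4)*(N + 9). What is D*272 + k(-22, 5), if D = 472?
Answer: 128293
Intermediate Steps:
k(N, p) = 63 + 7*N (k(N, p) = 7*(9 + N) = 63 + 7*N)
D*272 + k(-22, 5) = 472*272 + (63 + 7*(-22)) = 128384 + (63 - 154) = 128384 - 91 = 128293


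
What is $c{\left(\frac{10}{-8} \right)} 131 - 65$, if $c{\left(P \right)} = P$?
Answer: $- \frac{915}{4} \approx -228.75$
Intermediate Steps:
$c{\left(\frac{10}{-8} \right)} 131 - 65 = \frac{10}{-8} \cdot 131 - 65 = 10 \left(- \frac{1}{8}\right) 131 - 65 = \left(- \frac{5}{4}\right) 131 - 65 = - \frac{655}{4} - 65 = - \frac{915}{4}$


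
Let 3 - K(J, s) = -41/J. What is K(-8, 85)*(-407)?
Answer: 6919/8 ≈ 864.88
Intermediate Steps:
K(J, s) = 3 + 41/J (K(J, s) = 3 - (-41)/J = 3 + 41/J)
K(-8, 85)*(-407) = (3 + 41/(-8))*(-407) = (3 + 41*(-1/8))*(-407) = (3 - 41/8)*(-407) = -17/8*(-407) = 6919/8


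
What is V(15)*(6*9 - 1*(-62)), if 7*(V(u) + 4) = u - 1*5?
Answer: -2088/7 ≈ -298.29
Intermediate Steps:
V(u) = -33/7 + u/7 (V(u) = -4 + (u - 1*5)/7 = -4 + (u - 5)/7 = -4 + (-5 + u)/7 = -4 + (-5/7 + u/7) = -33/7 + u/7)
V(15)*(6*9 - 1*(-62)) = (-33/7 + (1/7)*15)*(6*9 - 1*(-62)) = (-33/7 + 15/7)*(54 + 62) = -18/7*116 = -2088/7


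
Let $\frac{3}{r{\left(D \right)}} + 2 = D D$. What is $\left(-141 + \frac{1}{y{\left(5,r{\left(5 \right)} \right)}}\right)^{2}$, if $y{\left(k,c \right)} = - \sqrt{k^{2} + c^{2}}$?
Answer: $\frac{263105683}{13234} + \frac{3243 \sqrt{13234}}{6617} \approx 19937.0$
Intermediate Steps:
$r{\left(D \right)} = \frac{3}{-2 + D^{2}}$ ($r{\left(D \right)} = \frac{3}{-2 + D D} = \frac{3}{-2 + D^{2}}$)
$y{\left(k,c \right)} = - \sqrt{c^{2} + k^{2}}$
$\left(-141 + \frac{1}{y{\left(5,r{\left(5 \right)} \right)}}\right)^{2} = \left(-141 + \frac{1}{\left(-1\right) \sqrt{\left(\frac{3}{-2 + 5^{2}}\right)^{2} + 5^{2}}}\right)^{2} = \left(-141 + \frac{1}{\left(-1\right) \sqrt{\left(\frac{3}{-2 + 25}\right)^{2} + 25}}\right)^{2} = \left(-141 + \frac{1}{\left(-1\right) \sqrt{\left(\frac{3}{23}\right)^{2} + 25}}\right)^{2} = \left(-141 + \frac{1}{\left(-1\right) \sqrt{\frac{9}{529} + 25}}\right)^{2} = \left(-141 + \frac{1}{\left(-1\right) \sqrt{\frac{13234}{529}}}\right)^{2} = \left(-141 + \frac{1}{\left(-1\right) \frac{\sqrt{13234}}{23}}\right)^{2} = \left(-141 + \frac{1}{\left(- \frac{1}{23}\right) \sqrt{13234}}\right)^{2} = \left(-141 - \frac{23 \sqrt{13234}}{13234}\right)^{2}$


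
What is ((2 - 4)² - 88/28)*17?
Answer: 102/7 ≈ 14.571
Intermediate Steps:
((2 - 4)² - 88/28)*17 = ((-2)² - 88*1/28)*17 = (4 - 22/7)*17 = (6/7)*17 = 102/7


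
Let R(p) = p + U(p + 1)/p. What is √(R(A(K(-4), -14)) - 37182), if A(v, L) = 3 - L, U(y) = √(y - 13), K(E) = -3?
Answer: √(-10740685 + 17*√5)/17 ≈ 192.78*I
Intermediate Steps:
U(y) = √(-13 + y)
R(p) = p + √(-12 + p)/p (R(p) = p + √(-13 + (p + 1))/p = p + √(-13 + (1 + p))/p = p + √(-12 + p)/p)
√(R(A(K(-4), -14)) - 37182) = √(((3 - 1*(-14)) + √(-12 + (3 - 1*(-14)))/(3 - 1*(-14))) - 37182) = √(((3 + 14) + √(-12 + (3 + 14))/(3 + 14)) - 37182) = √((17 + √(-12 + 17)/17) - 37182) = √((17 + √5/17) - 37182) = √(-37165 + √5/17)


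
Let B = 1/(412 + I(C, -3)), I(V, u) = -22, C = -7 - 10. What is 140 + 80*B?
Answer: 5468/39 ≈ 140.21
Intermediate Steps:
C = -17
B = 1/390 (B = 1/(412 - 22) = 1/390 ≈ 0.0025641)
140 + 80*B = 140 + 80*(1/390) = 140 + 8/39 = 5468/39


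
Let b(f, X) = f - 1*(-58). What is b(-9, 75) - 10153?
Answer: -10104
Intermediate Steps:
b(f, X) = 58 + f (b(f, X) = f + 58 = 58 + f)
b(-9, 75) - 10153 = (58 - 9) - 10153 = 49 - 10153 = -10104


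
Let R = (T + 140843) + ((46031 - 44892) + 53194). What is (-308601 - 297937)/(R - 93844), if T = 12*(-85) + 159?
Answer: -606538/100471 ≈ -6.0369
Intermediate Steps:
T = -861 (T = -1020 + 159 = -861)
R = 194315 (R = (-861 + 140843) + ((46031 - 44892) + 53194) = 139982 + (1139 + 53194) = 139982 + 54333 = 194315)
(-308601 - 297937)/(R - 93844) = (-308601 - 297937)/(194315 - 93844) = -606538/100471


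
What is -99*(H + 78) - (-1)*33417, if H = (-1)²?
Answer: 25596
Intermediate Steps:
H = 1
-99*(H + 78) - (-1)*33417 = -99*(1 + 78) - (-1)*33417 = -99*79 - 1*(-33417) = -7821 + 33417 = 25596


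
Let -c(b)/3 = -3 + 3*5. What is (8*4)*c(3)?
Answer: -1152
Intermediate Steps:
c(b) = -36 (c(b) = -3*(-3 + 3*5) = -3*(-3 + 15) = -3*12 = -36)
(8*4)*c(3) = (8*4)*(-36) = 32*(-36) = -1152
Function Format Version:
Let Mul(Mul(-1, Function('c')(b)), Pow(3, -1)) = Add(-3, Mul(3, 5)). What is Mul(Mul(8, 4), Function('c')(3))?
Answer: -1152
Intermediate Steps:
Function('c')(b) = -36 (Function('c')(b) = Mul(-3, Add(-3, Mul(3, 5))) = Mul(-3, Add(-3, 15)) = Mul(-3, 12) = -36)
Mul(Mul(8, 4), Function('c')(3)) = Mul(Mul(8, 4), -36) = Mul(32, -36) = -1152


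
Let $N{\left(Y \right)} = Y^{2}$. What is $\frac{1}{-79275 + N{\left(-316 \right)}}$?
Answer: $\frac{1}{20581} \approx 4.8588 \cdot 10^{-5}$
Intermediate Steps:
$\frac{1}{-79275 + N{\left(-316 \right)}} = \frac{1}{-79275 + \left(-316\right)^{2}} = \frac{1}{-79275 + 99856} = \frac{1}{20581}$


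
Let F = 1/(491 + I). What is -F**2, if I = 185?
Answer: -1/456976 ≈ -2.1883e-6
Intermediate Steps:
F = 1/676 (F = 1/(491 + 185) = 1/676 ≈ 0.0014793)
-F**2 = -(1/676)**2 = -1*1/456976 = -1/456976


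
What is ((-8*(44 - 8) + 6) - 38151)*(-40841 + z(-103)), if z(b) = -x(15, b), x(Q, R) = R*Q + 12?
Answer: 1510724364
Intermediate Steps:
x(Q, R) = 12 + Q*R (x(Q, R) = Q*R + 12 = 12 + Q*R)
z(b) = -12 - 15*b (z(b) = -(12 + 15*b) = -12 - 15*b)
((-8*(44 - 8) + 6) - 38151)*(-40841 + z(-103)) = ((-8*(44 - 8) + 6) - 38151)*(-40841 + (-12 - 15*(-103))) = ((-8*36 + 6) - 38151)*(-40841 + (-12 + 1545)) = ((-288 + 6) - 38151)*(-40841 + 1533) = (-282 - 38151)*(-39308) = -38433*(-39308) = 1510724364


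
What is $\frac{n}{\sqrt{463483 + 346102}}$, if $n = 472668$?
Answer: $\frac{67524 \sqrt{809585}}{115655} \approx 525.32$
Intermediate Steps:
$\frac{n}{\sqrt{463483 + 346102}} = \frac{472668}{\sqrt{463483 + 346102}} = \frac{472668}{\sqrt{809585}} = 472668 \frac{\sqrt{809585}}{809585} = \frac{67524 \sqrt{809585}}{115655}$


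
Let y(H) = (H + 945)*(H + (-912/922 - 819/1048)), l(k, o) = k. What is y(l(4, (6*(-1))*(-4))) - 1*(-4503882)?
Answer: 2176973637581/483128 ≈ 4.5060e+6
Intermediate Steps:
y(H) = (945 + H)*(-855447/483128 + H) (y(H) = (945 + H)*(H + (-912*1/922 - 819*1/1048)) = (945 + H)*(H + (-456/461 - 819/1048)) = (945 + H)*(H - 855447/483128) = (945 + H)*(-855447/483128 + H))
y(l(4, (6*(-1))*(-4))) - 1*(-4503882) = (-808397415/483128 + 4² + (455700513/483128)*4) - 1*(-4503882) = (-808397415/483128 + 16 + 455700513/120782) + 4503882 = 1022134685/483128 + 4503882 = 2176973637581/483128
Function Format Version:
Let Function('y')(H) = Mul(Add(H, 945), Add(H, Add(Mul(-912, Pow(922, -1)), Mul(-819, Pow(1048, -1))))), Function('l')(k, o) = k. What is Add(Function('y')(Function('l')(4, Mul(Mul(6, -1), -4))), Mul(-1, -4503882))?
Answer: Rational(2176973637581, 483128) ≈ 4.5060e+6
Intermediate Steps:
Function('y')(H) = Mul(Add(945, H), Add(Rational(-855447, 483128), H)) (Function('y')(H) = Mul(Add(945, H), Add(H, Add(Mul(-912, Rational(1, 922)), Mul(-819, Rational(1, 1048))))) = Mul(Add(945, H), Add(H, Add(Rational(-456, 461), Rational(-819, 1048)))) = Mul(Add(945, H), Add(H, Rational(-855447, 483128))) = Mul(Add(945, H), Add(Rational(-855447, 483128), H)))
Add(Function('y')(Function('l')(4, Mul(Mul(6, -1), -4))), Mul(-1, -4503882)) = Add(Add(Rational(-808397415, 483128), Pow(4, 2), Mul(Rational(455700513, 483128), 4)), Mul(-1, -4503882)) = Add(Add(Rational(-808397415, 483128), 16, Rational(455700513, 120782)), 4503882) = Add(Rational(1022134685, 483128), 4503882) = Rational(2176973637581, 483128)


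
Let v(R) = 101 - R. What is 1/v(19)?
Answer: 1/82 ≈ 0.012195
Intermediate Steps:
1/v(19) = 1/(101 - 1*19) = 1/(101 - 19) = 1/82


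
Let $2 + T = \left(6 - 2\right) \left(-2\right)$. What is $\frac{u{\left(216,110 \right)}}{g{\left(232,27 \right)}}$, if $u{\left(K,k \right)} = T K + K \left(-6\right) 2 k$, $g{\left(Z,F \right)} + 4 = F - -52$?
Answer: $- \frac{19152}{5} \approx -3830.4$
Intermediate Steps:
$g{\left(Z,F \right)} = 48 + F$ ($g{\left(Z,F \right)} = -4 + \left(F - -52\right) = -4 + \left(F + 52\right) = -4 + \left(52 + F\right) = 48 + F$)
$T = -10$ ($T = -2 + \left(6 - 2\right) \left(-2\right) = -2 + 4 \left(-2\right) = -2 - 8 = -10$)
$u{\left(K,k \right)} = - 10 K - 12 K k$ ($u{\left(K,k \right)} = - 10 K + K \left(-6\right) 2 k = - 10 K + - 6 K 2 k = - 10 K + - 12 K k = - 10 K - 12 K k$)
$\frac{u{\left(216,110 \right)}}{g{\left(232,27 \right)}} = \frac{\left(-2\right) 216 \left(5 + 6 \cdot 110\right)}{48 + 27} = \frac{\left(-2\right) 216 \left(5 + 660\right)}{75} = \left(-2\right) 216 \cdot 665 \cdot \frac{1}{75} = \left(-287280\right) \frac{1}{75} = - \frac{19152}{5}$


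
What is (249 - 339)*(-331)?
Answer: 29790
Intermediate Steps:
(249 - 339)*(-331) = -90*(-331) = 29790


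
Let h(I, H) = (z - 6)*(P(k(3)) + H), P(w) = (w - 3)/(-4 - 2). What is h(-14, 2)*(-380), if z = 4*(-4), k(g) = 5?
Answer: 41800/3 ≈ 13933.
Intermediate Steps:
z = -16
P(w) = ½ - w/6 (P(w) = (-3 + w)/(-6) = (-3 + w)*(-⅙) = ½ - w/6)
h(I, H) = 22/3 - 22*H (h(I, H) = (-16 - 6)*((½ - ⅙*5) + H) = -22*((½ - ⅚) + H) = -22*(-⅓ + H) = 22/3 - 22*H)
h(-14, 2)*(-380) = (22/3 - 22*2)*(-380) = (22/3 - 44)*(-380) = -110/3*(-380) = 41800/3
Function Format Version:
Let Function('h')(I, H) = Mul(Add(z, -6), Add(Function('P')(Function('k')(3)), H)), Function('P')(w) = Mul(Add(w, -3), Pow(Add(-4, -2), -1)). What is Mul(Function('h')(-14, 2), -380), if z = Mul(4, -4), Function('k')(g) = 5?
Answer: Rational(41800, 3) ≈ 13933.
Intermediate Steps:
z = -16
Function('P')(w) = Add(Rational(1, 2), Mul(Rational(-1, 6), w)) (Function('P')(w) = Mul(Add(-3, w), Pow(-6, -1)) = Mul(Add(-3, w), Rational(-1, 6)) = Add(Rational(1, 2), Mul(Rational(-1, 6), w)))
Function('h')(I, H) = Add(Rational(22, 3), Mul(-22, H)) (Function('h')(I, H) = Mul(Add(-16, -6), Add(Add(Rational(1, 2), Mul(Rational(-1, 6), 5)), H)) = Mul(-22, Add(Add(Rational(1, 2), Rational(-5, 6)), H)) = Mul(-22, Add(Rational(-1, 3), H)) = Add(Rational(22, 3), Mul(-22, H)))
Mul(Function('h')(-14, 2), -380) = Mul(Add(Rational(22, 3), Mul(-22, 2)), -380) = Mul(Add(Rational(22, 3), -44), -380) = Mul(Rational(-110, 3), -380) = Rational(41800, 3)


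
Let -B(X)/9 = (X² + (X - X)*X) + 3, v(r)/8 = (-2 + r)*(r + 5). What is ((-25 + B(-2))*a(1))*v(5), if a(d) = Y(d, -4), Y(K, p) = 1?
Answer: -21120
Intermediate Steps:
a(d) = 1
v(r) = 8*(-2 + r)*(5 + r) (v(r) = 8*((-2 + r)*(r + 5)) = 8*((-2 + r)*(5 + r)) = 8*(-2 + r)*(5 + r))
B(X) = -27 - 9*X² (B(X) = -9*((X² + (X - X)*X) + 3) = -9*((X² + 0*X) + 3) = -9*((X² + 0) + 3) = -9*(X² + 3) = -9*(3 + X²) = -27 - 9*X²)
((-25 + B(-2))*a(1))*v(5) = ((-25 + (-27 - 9*(-2)²))*1)*(-80 + 8*5² + 24*5) = ((-25 + (-27 - 9*4))*1)*(-80 + 8*25 + 120) = ((-25 + (-27 - 36))*1)*(-80 + 200 + 120) = ((-25 - 63)*1)*240 = -88*1*240 = -88*240 = -21120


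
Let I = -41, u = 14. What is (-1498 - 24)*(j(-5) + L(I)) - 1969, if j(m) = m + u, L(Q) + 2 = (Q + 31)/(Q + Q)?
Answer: -525153/41 ≈ -12809.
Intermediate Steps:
L(Q) = -2 + (31 + Q)/(2*Q) (L(Q) = -2 + (Q + 31)/(Q + Q) = -2 + (31 + Q)/((2*Q)) = -2 + (31 + Q)*(1/(2*Q)) = -2 + (31 + Q)/(2*Q))
j(m) = 14 + m (j(m) = m + 14 = 14 + m)
(-1498 - 24)*(j(-5) + L(I)) - 1969 = (-1498 - 24)*((14 - 5) + (½)*(31 - 3*(-41))/(-41)) - 1969 = -1522*(9 + (½)*(-1/41)*(31 + 123)) - 1969 = -1522*(9 + (½)*(-1/41)*154) - 1969 = -1522*(9 - 77/41) - 1969 = -1522*292/41 - 1969 = -444424/41 - 1969 = -525153/41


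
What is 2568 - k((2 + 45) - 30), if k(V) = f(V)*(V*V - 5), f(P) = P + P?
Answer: -7088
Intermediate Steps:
f(P) = 2*P
k(V) = 2*V*(-5 + V²) (k(V) = (2*V)*(V*V - 5) = (2*V)*(V² - 5) = (2*V)*(-5 + V²) = 2*V*(-5 + V²))
2568 - k((2 + 45) - 30) = 2568 - 2*((2 + 45) - 30)*(-5 + ((2 + 45) - 30)²) = 2568 - 2*(47 - 30)*(-5 + (47 - 30)²) = 2568 - 2*17*(-5 + 17²) = 2568 - 2*17*(-5 + 289) = 2568 - 2*17*284 = 2568 - 1*9656 = 2568 - 9656 = -7088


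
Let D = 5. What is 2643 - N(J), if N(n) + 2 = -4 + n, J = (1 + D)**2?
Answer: 2613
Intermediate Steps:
J = 36 (J = (1 + 5)**2 = 6**2 = 36)
N(n) = -6 + n (N(n) = -2 + (-4 + n) = -6 + n)
2643 - N(J) = 2643 - (-6 + 36) = 2643 - 1*30 = 2643 - 30 = 2613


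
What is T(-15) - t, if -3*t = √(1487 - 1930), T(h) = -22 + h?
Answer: -37 + I*√443/3 ≈ -37.0 + 7.0159*I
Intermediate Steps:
t = -I*√443/3 (t = -√(1487 - 1930)/3 = -I*√443/3 ≈ -7.0159*I)
T(-15) - t = (-22 - 15) - (-1)*I*√443/3 = -37 + I*√443/3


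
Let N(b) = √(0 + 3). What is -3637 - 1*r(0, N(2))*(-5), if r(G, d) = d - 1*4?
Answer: -3657 + 5*√3 ≈ -3648.3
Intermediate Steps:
N(b) = √3
r(G, d) = -4 + d (r(G, d) = d - 4 = -4 + d)
-3637 - 1*r(0, N(2))*(-5) = -3637 - 1*(-4 + √3)*(-5) = -3637 - (-4 + √3)*(-5) = -3637 - (20 - 5*√3) = -3637 + (-20 + 5*√3) = -3657 + 5*√3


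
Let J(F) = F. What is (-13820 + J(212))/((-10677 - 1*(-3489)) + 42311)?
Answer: -13608/35123 ≈ -0.38744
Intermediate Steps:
(-13820 + J(212))/((-10677 - 1*(-3489)) + 42311) = (-13820 + 212)/((-10677 - 1*(-3489)) + 42311) = -13608/((-10677 + 3489) + 42311) = -13608/(-7188 + 42311) = -13608/35123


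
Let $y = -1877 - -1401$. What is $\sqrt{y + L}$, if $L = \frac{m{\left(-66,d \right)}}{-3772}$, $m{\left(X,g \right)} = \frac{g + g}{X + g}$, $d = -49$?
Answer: $\frac{i \sqrt{42328272490}}{9430} \approx 21.817 i$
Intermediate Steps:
$m{\left(X,g \right)} = \frac{2 g}{X + g}$
$L = - \frac{49}{216890}$ ($L = \frac{2 \left(-49\right) \frac{1}{-66 - 49}}{-3772} = 2 \left(-49\right) \frac{1}{-115} \left(- \frac{1}{3772}\right) = 2 \left(-49\right) \left(- \frac{1}{115}\right) \left(- \frac{1}{3772}\right) = \frac{98}{115} \left(- \frac{1}{3772}\right) = - \frac{49}{216890} \approx -0.00022592$)
$y = -476$ ($y = -1877 + 1401 = -476$)
$\sqrt{y + L} = \sqrt{-476 - \frac{49}{216890}} = \sqrt{- \frac{103239689}{216890}} = \frac{i \sqrt{42328272490}}{9430}$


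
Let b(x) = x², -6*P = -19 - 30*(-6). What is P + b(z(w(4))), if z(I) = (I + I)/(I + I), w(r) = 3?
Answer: -155/6 ≈ -25.833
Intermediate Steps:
P = -161/6 (P = -(-19 - 30*(-6))/6 = -(-19 + 180)/6 = -⅙*161 = -161/6 ≈ -26.833)
z(I) = 1 (z(I) = (2*I)/((2*I)) = (2*I)*(1/(2*I)) = 1)
P + b(z(w(4))) = -161/6 + 1² = -161/6 + 1 = -155/6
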